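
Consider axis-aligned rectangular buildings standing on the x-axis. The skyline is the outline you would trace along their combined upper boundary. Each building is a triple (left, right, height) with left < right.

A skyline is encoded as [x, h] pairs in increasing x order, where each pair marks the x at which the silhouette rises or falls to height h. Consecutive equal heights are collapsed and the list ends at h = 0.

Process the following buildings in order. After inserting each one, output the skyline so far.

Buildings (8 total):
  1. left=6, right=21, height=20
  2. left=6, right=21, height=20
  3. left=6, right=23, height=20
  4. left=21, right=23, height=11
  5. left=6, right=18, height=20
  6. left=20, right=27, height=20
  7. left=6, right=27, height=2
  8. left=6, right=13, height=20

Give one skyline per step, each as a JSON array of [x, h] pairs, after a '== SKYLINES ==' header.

== SKYLINES ==
[[6,20],[21,0]]
[[6,20],[21,0]]
[[6,20],[23,0]]
[[6,20],[23,0]]
[[6,20],[23,0]]
[[6,20],[27,0]]
[[6,20],[27,0]]
[[6,20],[27,0]]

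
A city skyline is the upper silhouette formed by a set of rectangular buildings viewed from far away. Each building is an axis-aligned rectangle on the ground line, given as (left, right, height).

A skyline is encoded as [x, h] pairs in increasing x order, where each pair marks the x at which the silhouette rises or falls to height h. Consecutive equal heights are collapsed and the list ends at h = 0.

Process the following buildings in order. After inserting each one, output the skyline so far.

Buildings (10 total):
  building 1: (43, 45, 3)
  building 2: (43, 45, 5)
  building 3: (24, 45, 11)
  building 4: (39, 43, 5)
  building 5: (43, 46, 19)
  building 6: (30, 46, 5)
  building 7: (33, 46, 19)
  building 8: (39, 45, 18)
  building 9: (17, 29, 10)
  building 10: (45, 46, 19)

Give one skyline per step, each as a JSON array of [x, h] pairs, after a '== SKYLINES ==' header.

== SKYLINES ==
[[43,3],[45,0]]
[[43,5],[45,0]]
[[24,11],[45,0]]
[[24,11],[45,0]]
[[24,11],[43,19],[46,0]]
[[24,11],[43,19],[46,0]]
[[24,11],[33,19],[46,0]]
[[24,11],[33,19],[46,0]]
[[17,10],[24,11],[33,19],[46,0]]
[[17,10],[24,11],[33,19],[46,0]]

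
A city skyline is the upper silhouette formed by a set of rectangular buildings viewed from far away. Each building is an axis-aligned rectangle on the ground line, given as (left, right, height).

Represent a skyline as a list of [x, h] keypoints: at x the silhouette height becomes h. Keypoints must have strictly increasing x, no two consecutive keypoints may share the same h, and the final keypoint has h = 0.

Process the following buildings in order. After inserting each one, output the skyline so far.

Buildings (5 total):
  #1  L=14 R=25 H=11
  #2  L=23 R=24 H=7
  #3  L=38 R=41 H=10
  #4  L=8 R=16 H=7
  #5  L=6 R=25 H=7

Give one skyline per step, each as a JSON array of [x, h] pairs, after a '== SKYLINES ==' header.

== SKYLINES ==
[[14,11],[25,0]]
[[14,11],[25,0]]
[[14,11],[25,0],[38,10],[41,0]]
[[8,7],[14,11],[25,0],[38,10],[41,0]]
[[6,7],[14,11],[25,0],[38,10],[41,0]]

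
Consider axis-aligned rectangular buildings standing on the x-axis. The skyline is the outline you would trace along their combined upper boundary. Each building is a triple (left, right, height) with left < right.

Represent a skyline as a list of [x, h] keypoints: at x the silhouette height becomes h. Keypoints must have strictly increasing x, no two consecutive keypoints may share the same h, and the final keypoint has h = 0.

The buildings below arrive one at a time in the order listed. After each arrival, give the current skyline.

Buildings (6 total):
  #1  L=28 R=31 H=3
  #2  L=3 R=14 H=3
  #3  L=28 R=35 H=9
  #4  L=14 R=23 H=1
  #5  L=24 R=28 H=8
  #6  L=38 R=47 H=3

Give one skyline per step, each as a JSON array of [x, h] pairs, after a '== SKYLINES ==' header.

== SKYLINES ==
[[28,3],[31,0]]
[[3,3],[14,0],[28,3],[31,0]]
[[3,3],[14,0],[28,9],[35,0]]
[[3,3],[14,1],[23,0],[28,9],[35,0]]
[[3,3],[14,1],[23,0],[24,8],[28,9],[35,0]]
[[3,3],[14,1],[23,0],[24,8],[28,9],[35,0],[38,3],[47,0]]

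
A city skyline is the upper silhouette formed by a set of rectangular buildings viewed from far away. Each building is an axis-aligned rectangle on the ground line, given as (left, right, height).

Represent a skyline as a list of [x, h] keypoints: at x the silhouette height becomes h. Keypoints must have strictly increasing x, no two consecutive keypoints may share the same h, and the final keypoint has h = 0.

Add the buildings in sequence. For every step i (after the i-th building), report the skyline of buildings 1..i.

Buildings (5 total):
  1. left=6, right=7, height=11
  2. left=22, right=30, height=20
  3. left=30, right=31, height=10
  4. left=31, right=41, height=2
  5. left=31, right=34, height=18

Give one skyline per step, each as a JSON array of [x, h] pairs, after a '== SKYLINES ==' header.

== SKYLINES ==
[[6,11],[7,0]]
[[6,11],[7,0],[22,20],[30,0]]
[[6,11],[7,0],[22,20],[30,10],[31,0]]
[[6,11],[7,0],[22,20],[30,10],[31,2],[41,0]]
[[6,11],[7,0],[22,20],[30,10],[31,18],[34,2],[41,0]]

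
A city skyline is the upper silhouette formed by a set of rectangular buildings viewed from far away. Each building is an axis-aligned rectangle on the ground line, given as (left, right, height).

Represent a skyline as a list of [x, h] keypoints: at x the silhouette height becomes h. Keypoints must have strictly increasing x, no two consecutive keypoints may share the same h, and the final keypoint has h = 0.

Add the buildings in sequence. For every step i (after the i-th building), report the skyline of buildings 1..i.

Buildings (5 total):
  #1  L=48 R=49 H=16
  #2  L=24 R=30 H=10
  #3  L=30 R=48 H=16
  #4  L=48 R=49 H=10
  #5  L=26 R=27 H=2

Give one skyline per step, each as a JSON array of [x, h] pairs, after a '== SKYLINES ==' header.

== SKYLINES ==
[[48,16],[49,0]]
[[24,10],[30,0],[48,16],[49,0]]
[[24,10],[30,16],[49,0]]
[[24,10],[30,16],[49,0]]
[[24,10],[30,16],[49,0]]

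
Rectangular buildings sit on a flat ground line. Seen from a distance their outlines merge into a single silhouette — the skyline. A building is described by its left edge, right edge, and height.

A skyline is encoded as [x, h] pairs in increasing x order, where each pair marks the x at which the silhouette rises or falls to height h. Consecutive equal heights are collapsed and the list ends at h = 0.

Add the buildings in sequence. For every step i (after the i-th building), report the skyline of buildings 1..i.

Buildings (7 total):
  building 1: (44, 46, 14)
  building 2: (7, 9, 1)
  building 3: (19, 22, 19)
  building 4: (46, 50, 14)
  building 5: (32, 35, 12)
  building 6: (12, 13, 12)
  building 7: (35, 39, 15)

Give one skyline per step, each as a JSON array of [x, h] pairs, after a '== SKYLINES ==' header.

== SKYLINES ==
[[44,14],[46,0]]
[[7,1],[9,0],[44,14],[46,0]]
[[7,1],[9,0],[19,19],[22,0],[44,14],[46,0]]
[[7,1],[9,0],[19,19],[22,0],[44,14],[50,0]]
[[7,1],[9,0],[19,19],[22,0],[32,12],[35,0],[44,14],[50,0]]
[[7,1],[9,0],[12,12],[13,0],[19,19],[22,0],[32,12],[35,0],[44,14],[50,0]]
[[7,1],[9,0],[12,12],[13,0],[19,19],[22,0],[32,12],[35,15],[39,0],[44,14],[50,0]]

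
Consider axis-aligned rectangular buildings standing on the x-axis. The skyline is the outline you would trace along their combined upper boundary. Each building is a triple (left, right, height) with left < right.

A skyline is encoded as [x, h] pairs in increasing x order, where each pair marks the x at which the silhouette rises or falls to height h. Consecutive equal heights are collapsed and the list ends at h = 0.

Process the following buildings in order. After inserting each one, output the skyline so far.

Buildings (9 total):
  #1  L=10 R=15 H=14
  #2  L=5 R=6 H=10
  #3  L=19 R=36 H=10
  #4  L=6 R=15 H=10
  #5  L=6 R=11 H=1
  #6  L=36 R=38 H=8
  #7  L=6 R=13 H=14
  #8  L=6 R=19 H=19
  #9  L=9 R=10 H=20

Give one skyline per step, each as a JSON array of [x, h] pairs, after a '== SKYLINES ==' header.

== SKYLINES ==
[[10,14],[15,0]]
[[5,10],[6,0],[10,14],[15,0]]
[[5,10],[6,0],[10,14],[15,0],[19,10],[36,0]]
[[5,10],[10,14],[15,0],[19,10],[36,0]]
[[5,10],[10,14],[15,0],[19,10],[36,0]]
[[5,10],[10,14],[15,0],[19,10],[36,8],[38,0]]
[[5,10],[6,14],[15,0],[19,10],[36,8],[38,0]]
[[5,10],[6,19],[19,10],[36,8],[38,0]]
[[5,10],[6,19],[9,20],[10,19],[19,10],[36,8],[38,0]]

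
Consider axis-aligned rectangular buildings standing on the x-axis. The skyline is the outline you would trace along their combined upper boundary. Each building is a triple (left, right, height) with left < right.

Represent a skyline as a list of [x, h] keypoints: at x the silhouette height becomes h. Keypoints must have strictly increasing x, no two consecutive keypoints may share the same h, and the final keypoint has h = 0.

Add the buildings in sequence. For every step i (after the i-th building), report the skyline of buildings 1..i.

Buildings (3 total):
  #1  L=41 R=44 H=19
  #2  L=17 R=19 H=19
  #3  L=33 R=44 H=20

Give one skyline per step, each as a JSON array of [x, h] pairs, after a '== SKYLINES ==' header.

== SKYLINES ==
[[41,19],[44,0]]
[[17,19],[19,0],[41,19],[44,0]]
[[17,19],[19,0],[33,20],[44,0]]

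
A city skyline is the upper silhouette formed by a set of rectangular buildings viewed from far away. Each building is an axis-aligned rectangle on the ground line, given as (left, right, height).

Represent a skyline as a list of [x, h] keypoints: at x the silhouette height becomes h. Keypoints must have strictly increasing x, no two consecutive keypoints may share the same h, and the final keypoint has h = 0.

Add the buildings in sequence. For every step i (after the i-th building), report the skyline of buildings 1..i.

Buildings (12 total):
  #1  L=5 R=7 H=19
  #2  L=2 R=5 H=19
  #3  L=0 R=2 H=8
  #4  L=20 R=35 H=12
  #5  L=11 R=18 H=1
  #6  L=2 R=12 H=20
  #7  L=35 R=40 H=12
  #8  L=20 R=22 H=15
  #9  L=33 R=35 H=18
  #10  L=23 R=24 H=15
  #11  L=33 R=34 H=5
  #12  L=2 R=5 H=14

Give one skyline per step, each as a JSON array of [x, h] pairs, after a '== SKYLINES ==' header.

== SKYLINES ==
[[5,19],[7,0]]
[[2,19],[7,0]]
[[0,8],[2,19],[7,0]]
[[0,8],[2,19],[7,0],[20,12],[35,0]]
[[0,8],[2,19],[7,0],[11,1],[18,0],[20,12],[35,0]]
[[0,8],[2,20],[12,1],[18,0],[20,12],[35,0]]
[[0,8],[2,20],[12,1],[18,0],[20,12],[40,0]]
[[0,8],[2,20],[12,1],[18,0],[20,15],[22,12],[40,0]]
[[0,8],[2,20],[12,1],[18,0],[20,15],[22,12],[33,18],[35,12],[40,0]]
[[0,8],[2,20],[12,1],[18,0],[20,15],[22,12],[23,15],[24,12],[33,18],[35,12],[40,0]]
[[0,8],[2,20],[12,1],[18,0],[20,15],[22,12],[23,15],[24,12],[33,18],[35,12],[40,0]]
[[0,8],[2,20],[12,1],[18,0],[20,15],[22,12],[23,15],[24,12],[33,18],[35,12],[40,0]]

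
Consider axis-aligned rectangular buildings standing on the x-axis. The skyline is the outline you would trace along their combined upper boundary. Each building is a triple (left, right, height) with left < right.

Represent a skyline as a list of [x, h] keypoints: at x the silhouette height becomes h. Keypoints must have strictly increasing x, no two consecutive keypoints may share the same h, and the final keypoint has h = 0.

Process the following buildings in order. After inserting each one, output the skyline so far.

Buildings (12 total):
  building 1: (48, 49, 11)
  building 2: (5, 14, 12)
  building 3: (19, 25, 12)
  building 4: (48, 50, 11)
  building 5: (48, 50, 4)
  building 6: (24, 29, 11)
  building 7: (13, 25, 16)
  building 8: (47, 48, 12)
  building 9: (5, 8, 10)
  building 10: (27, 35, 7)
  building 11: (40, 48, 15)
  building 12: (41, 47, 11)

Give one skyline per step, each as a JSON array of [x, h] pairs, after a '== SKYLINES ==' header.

== SKYLINES ==
[[48,11],[49,0]]
[[5,12],[14,0],[48,11],[49,0]]
[[5,12],[14,0],[19,12],[25,0],[48,11],[49,0]]
[[5,12],[14,0],[19,12],[25,0],[48,11],[50,0]]
[[5,12],[14,0],[19,12],[25,0],[48,11],[50,0]]
[[5,12],[14,0],[19,12],[25,11],[29,0],[48,11],[50,0]]
[[5,12],[13,16],[25,11],[29,0],[48,11],[50,0]]
[[5,12],[13,16],[25,11],[29,0],[47,12],[48,11],[50,0]]
[[5,12],[13,16],[25,11],[29,0],[47,12],[48,11],[50,0]]
[[5,12],[13,16],[25,11],[29,7],[35,0],[47,12],[48,11],[50,0]]
[[5,12],[13,16],[25,11],[29,7],[35,0],[40,15],[48,11],[50,0]]
[[5,12],[13,16],[25,11],[29,7],[35,0],[40,15],[48,11],[50,0]]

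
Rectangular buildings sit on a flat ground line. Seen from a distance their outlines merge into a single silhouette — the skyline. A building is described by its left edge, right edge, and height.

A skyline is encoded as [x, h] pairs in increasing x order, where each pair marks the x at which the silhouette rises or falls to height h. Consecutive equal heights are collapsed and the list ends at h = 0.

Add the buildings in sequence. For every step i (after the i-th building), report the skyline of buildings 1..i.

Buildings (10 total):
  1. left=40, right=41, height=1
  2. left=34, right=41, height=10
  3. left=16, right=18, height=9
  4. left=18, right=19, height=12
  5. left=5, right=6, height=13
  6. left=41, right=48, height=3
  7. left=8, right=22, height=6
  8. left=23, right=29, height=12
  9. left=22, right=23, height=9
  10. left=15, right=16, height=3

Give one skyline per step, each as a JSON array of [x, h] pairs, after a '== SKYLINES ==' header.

== SKYLINES ==
[[40,1],[41,0]]
[[34,10],[41,0]]
[[16,9],[18,0],[34,10],[41,0]]
[[16,9],[18,12],[19,0],[34,10],[41,0]]
[[5,13],[6,0],[16,9],[18,12],[19,0],[34,10],[41,0]]
[[5,13],[6,0],[16,9],[18,12],[19,0],[34,10],[41,3],[48,0]]
[[5,13],[6,0],[8,6],[16,9],[18,12],[19,6],[22,0],[34,10],[41,3],[48,0]]
[[5,13],[6,0],[8,6],[16,9],[18,12],[19,6],[22,0],[23,12],[29,0],[34,10],[41,3],[48,0]]
[[5,13],[6,0],[8,6],[16,9],[18,12],[19,6],[22,9],[23,12],[29,0],[34,10],[41,3],[48,0]]
[[5,13],[6,0],[8,6],[16,9],[18,12],[19,6],[22,9],[23,12],[29,0],[34,10],[41,3],[48,0]]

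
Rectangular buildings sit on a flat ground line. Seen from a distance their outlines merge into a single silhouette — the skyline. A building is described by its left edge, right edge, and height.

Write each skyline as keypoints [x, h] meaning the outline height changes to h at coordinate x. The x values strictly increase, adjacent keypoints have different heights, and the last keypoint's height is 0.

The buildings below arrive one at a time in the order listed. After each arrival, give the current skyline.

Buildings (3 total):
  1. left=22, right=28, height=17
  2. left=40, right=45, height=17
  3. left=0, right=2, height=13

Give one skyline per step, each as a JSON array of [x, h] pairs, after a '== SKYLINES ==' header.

== SKYLINES ==
[[22,17],[28,0]]
[[22,17],[28,0],[40,17],[45,0]]
[[0,13],[2,0],[22,17],[28,0],[40,17],[45,0]]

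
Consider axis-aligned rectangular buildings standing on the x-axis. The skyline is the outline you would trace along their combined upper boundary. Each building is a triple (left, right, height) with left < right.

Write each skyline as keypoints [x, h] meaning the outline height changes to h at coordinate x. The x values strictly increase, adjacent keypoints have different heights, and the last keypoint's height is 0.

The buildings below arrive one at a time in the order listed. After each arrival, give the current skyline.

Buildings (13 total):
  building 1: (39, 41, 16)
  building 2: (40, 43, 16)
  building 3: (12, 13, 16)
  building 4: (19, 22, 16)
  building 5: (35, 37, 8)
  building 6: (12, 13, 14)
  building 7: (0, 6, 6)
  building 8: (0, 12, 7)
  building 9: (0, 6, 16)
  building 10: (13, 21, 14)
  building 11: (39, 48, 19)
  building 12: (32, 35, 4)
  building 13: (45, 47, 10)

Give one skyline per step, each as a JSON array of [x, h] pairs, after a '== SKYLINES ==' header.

== SKYLINES ==
[[39,16],[41,0]]
[[39,16],[43,0]]
[[12,16],[13,0],[39,16],[43,0]]
[[12,16],[13,0],[19,16],[22,0],[39,16],[43,0]]
[[12,16],[13,0],[19,16],[22,0],[35,8],[37,0],[39,16],[43,0]]
[[12,16],[13,0],[19,16],[22,0],[35,8],[37,0],[39,16],[43,0]]
[[0,6],[6,0],[12,16],[13,0],[19,16],[22,0],[35,8],[37,0],[39,16],[43,0]]
[[0,7],[12,16],[13,0],[19,16],[22,0],[35,8],[37,0],[39,16],[43,0]]
[[0,16],[6,7],[12,16],[13,0],[19,16],[22,0],[35,8],[37,0],[39,16],[43,0]]
[[0,16],[6,7],[12,16],[13,14],[19,16],[22,0],[35,8],[37,0],[39,16],[43,0]]
[[0,16],[6,7],[12,16],[13,14],[19,16],[22,0],[35,8],[37,0],[39,19],[48,0]]
[[0,16],[6,7],[12,16],[13,14],[19,16],[22,0],[32,4],[35,8],[37,0],[39,19],[48,0]]
[[0,16],[6,7],[12,16],[13,14],[19,16],[22,0],[32,4],[35,8],[37,0],[39,19],[48,0]]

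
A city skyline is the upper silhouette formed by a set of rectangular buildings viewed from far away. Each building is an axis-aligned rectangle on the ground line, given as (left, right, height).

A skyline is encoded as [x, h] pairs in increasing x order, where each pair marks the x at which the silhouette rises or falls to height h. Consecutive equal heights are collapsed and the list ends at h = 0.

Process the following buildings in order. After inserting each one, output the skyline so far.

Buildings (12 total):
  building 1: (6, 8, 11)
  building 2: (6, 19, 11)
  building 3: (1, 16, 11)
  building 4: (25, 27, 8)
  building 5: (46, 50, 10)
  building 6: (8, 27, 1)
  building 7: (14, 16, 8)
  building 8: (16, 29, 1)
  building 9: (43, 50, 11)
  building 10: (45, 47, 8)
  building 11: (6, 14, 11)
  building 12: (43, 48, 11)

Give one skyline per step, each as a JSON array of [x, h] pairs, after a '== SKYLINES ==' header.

== SKYLINES ==
[[6,11],[8,0]]
[[6,11],[19,0]]
[[1,11],[19,0]]
[[1,11],[19,0],[25,8],[27,0]]
[[1,11],[19,0],[25,8],[27,0],[46,10],[50,0]]
[[1,11],[19,1],[25,8],[27,0],[46,10],[50,0]]
[[1,11],[19,1],[25,8],[27,0],[46,10],[50,0]]
[[1,11],[19,1],[25,8],[27,1],[29,0],[46,10],[50,0]]
[[1,11],[19,1],[25,8],[27,1],[29,0],[43,11],[50,0]]
[[1,11],[19,1],[25,8],[27,1],[29,0],[43,11],[50,0]]
[[1,11],[19,1],[25,8],[27,1],[29,0],[43,11],[50,0]]
[[1,11],[19,1],[25,8],[27,1],[29,0],[43,11],[50,0]]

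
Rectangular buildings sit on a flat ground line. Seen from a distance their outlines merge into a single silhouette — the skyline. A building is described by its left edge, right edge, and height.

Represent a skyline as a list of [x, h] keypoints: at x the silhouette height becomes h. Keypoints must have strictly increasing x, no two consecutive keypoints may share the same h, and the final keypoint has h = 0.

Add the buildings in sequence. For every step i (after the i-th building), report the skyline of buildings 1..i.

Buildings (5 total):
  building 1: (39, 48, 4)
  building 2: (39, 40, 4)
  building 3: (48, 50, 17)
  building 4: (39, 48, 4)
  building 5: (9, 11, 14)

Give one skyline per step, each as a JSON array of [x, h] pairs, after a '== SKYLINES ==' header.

== SKYLINES ==
[[39,4],[48,0]]
[[39,4],[48,0]]
[[39,4],[48,17],[50,0]]
[[39,4],[48,17],[50,0]]
[[9,14],[11,0],[39,4],[48,17],[50,0]]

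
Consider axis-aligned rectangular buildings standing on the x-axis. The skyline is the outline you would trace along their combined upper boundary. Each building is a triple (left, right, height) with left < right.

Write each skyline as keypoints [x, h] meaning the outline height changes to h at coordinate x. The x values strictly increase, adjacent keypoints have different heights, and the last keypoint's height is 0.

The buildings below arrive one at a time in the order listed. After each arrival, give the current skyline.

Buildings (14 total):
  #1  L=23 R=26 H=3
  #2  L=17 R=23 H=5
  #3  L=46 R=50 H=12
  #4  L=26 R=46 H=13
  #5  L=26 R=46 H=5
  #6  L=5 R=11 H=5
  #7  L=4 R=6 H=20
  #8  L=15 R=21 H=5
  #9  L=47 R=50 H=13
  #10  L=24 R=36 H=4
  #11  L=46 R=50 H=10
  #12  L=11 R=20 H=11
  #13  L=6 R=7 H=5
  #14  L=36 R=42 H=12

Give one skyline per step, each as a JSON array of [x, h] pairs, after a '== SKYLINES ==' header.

== SKYLINES ==
[[23,3],[26,0]]
[[17,5],[23,3],[26,0]]
[[17,5],[23,3],[26,0],[46,12],[50,0]]
[[17,5],[23,3],[26,13],[46,12],[50,0]]
[[17,5],[23,3],[26,13],[46,12],[50,0]]
[[5,5],[11,0],[17,5],[23,3],[26,13],[46,12],[50,0]]
[[4,20],[6,5],[11,0],[17,5],[23,3],[26,13],[46,12],[50,0]]
[[4,20],[6,5],[11,0],[15,5],[23,3],[26,13],[46,12],[50,0]]
[[4,20],[6,5],[11,0],[15,5],[23,3],[26,13],[46,12],[47,13],[50,0]]
[[4,20],[6,5],[11,0],[15,5],[23,3],[24,4],[26,13],[46,12],[47,13],[50,0]]
[[4,20],[6,5],[11,0],[15,5],[23,3],[24,4],[26,13],[46,12],[47,13],[50,0]]
[[4,20],[6,5],[11,11],[20,5],[23,3],[24,4],[26,13],[46,12],[47,13],[50,0]]
[[4,20],[6,5],[11,11],[20,5],[23,3],[24,4],[26,13],[46,12],[47,13],[50,0]]
[[4,20],[6,5],[11,11],[20,5],[23,3],[24,4],[26,13],[46,12],[47,13],[50,0]]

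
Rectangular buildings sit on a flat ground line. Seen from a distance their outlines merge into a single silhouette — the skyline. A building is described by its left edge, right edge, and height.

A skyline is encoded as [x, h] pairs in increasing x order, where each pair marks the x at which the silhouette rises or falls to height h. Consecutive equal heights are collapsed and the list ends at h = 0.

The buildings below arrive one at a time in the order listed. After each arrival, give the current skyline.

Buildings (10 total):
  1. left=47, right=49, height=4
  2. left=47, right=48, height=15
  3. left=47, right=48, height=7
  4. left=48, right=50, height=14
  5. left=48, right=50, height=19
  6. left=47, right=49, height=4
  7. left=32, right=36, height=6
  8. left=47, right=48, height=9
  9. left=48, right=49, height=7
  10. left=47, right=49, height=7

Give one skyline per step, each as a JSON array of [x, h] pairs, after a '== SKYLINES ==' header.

== SKYLINES ==
[[47,4],[49,0]]
[[47,15],[48,4],[49,0]]
[[47,15],[48,4],[49,0]]
[[47,15],[48,14],[50,0]]
[[47,15],[48,19],[50,0]]
[[47,15],[48,19],[50,0]]
[[32,6],[36,0],[47,15],[48,19],[50,0]]
[[32,6],[36,0],[47,15],[48,19],[50,0]]
[[32,6],[36,0],[47,15],[48,19],[50,0]]
[[32,6],[36,0],[47,15],[48,19],[50,0]]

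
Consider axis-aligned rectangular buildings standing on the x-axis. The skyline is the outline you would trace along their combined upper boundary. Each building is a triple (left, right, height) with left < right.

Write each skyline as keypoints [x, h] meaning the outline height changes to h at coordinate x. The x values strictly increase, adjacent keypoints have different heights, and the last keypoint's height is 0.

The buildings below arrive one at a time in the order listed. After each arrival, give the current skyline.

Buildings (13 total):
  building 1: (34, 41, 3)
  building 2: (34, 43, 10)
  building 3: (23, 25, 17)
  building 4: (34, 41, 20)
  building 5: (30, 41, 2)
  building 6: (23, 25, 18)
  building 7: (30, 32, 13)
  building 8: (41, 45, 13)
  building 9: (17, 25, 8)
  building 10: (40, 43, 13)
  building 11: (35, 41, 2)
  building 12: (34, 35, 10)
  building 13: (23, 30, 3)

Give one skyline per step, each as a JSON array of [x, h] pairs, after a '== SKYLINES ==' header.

== SKYLINES ==
[[34,3],[41,0]]
[[34,10],[43,0]]
[[23,17],[25,0],[34,10],[43,0]]
[[23,17],[25,0],[34,20],[41,10],[43,0]]
[[23,17],[25,0],[30,2],[34,20],[41,10],[43,0]]
[[23,18],[25,0],[30,2],[34,20],[41,10],[43,0]]
[[23,18],[25,0],[30,13],[32,2],[34,20],[41,10],[43,0]]
[[23,18],[25,0],[30,13],[32,2],[34,20],[41,13],[45,0]]
[[17,8],[23,18],[25,0],[30,13],[32,2],[34,20],[41,13],[45,0]]
[[17,8],[23,18],[25,0],[30,13],[32,2],[34,20],[41,13],[45,0]]
[[17,8],[23,18],[25,0],[30,13],[32,2],[34,20],[41,13],[45,0]]
[[17,8],[23,18],[25,0],[30,13],[32,2],[34,20],[41,13],[45,0]]
[[17,8],[23,18],[25,3],[30,13],[32,2],[34,20],[41,13],[45,0]]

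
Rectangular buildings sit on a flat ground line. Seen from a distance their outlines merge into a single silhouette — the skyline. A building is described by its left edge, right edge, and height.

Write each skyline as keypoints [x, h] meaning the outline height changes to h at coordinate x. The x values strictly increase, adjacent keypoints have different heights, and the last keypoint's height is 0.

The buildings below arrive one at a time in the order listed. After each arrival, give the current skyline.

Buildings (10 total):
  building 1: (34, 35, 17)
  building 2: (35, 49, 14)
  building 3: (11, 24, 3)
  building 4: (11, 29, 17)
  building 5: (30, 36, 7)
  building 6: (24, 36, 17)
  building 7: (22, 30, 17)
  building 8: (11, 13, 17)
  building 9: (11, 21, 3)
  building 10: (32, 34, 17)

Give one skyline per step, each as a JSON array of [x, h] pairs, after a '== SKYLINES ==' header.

== SKYLINES ==
[[34,17],[35,0]]
[[34,17],[35,14],[49,0]]
[[11,3],[24,0],[34,17],[35,14],[49,0]]
[[11,17],[29,0],[34,17],[35,14],[49,0]]
[[11,17],[29,0],[30,7],[34,17],[35,14],[49,0]]
[[11,17],[36,14],[49,0]]
[[11,17],[36,14],[49,0]]
[[11,17],[36,14],[49,0]]
[[11,17],[36,14],[49,0]]
[[11,17],[36,14],[49,0]]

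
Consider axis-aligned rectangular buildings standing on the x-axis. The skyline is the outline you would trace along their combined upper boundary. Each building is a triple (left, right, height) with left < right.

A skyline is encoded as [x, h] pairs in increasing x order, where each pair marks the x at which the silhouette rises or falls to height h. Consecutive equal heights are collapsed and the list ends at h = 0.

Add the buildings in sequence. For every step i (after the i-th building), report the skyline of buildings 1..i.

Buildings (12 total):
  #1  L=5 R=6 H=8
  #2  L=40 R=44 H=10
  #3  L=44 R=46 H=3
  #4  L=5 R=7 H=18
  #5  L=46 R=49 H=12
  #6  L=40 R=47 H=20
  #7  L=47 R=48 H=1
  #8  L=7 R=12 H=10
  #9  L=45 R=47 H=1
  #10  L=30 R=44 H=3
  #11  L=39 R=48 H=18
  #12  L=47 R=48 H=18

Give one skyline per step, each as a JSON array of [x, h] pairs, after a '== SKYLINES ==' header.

== SKYLINES ==
[[5,8],[6,0]]
[[5,8],[6,0],[40,10],[44,0]]
[[5,8],[6,0],[40,10],[44,3],[46,0]]
[[5,18],[7,0],[40,10],[44,3],[46,0]]
[[5,18],[7,0],[40,10],[44,3],[46,12],[49,0]]
[[5,18],[7,0],[40,20],[47,12],[49,0]]
[[5,18],[7,0],[40,20],[47,12],[49,0]]
[[5,18],[7,10],[12,0],[40,20],[47,12],[49,0]]
[[5,18],[7,10],[12,0],[40,20],[47,12],[49,0]]
[[5,18],[7,10],[12,0],[30,3],[40,20],[47,12],[49,0]]
[[5,18],[7,10],[12,0],[30,3],[39,18],[40,20],[47,18],[48,12],[49,0]]
[[5,18],[7,10],[12,0],[30,3],[39,18],[40,20],[47,18],[48,12],[49,0]]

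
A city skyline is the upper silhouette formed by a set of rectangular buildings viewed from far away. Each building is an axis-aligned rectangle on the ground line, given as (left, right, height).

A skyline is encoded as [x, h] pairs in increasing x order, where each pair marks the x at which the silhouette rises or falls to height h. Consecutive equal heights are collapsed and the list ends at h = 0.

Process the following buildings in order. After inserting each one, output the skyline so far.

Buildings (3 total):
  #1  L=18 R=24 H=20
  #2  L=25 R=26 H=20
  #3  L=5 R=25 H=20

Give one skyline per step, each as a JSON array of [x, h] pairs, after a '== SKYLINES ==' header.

== SKYLINES ==
[[18,20],[24,0]]
[[18,20],[24,0],[25,20],[26,0]]
[[5,20],[26,0]]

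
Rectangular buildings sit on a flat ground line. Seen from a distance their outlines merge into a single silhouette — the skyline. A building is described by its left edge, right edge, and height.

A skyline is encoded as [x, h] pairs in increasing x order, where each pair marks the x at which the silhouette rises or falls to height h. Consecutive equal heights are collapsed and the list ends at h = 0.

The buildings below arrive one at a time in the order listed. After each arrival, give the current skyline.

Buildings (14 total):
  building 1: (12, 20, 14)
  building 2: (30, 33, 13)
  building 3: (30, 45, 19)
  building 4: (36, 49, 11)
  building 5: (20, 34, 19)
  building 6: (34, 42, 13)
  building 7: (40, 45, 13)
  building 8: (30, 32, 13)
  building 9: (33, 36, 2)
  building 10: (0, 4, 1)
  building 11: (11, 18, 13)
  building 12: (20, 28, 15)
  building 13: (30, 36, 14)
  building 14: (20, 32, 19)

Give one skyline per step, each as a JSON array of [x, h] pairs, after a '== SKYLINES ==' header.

== SKYLINES ==
[[12,14],[20,0]]
[[12,14],[20,0],[30,13],[33,0]]
[[12,14],[20,0],[30,19],[45,0]]
[[12,14],[20,0],[30,19],[45,11],[49,0]]
[[12,14],[20,19],[45,11],[49,0]]
[[12,14],[20,19],[45,11],[49,0]]
[[12,14],[20,19],[45,11],[49,0]]
[[12,14],[20,19],[45,11],[49,0]]
[[12,14],[20,19],[45,11],[49,0]]
[[0,1],[4,0],[12,14],[20,19],[45,11],[49,0]]
[[0,1],[4,0],[11,13],[12,14],[20,19],[45,11],[49,0]]
[[0,1],[4,0],[11,13],[12,14],[20,19],[45,11],[49,0]]
[[0,1],[4,0],[11,13],[12,14],[20,19],[45,11],[49,0]]
[[0,1],[4,0],[11,13],[12,14],[20,19],[45,11],[49,0]]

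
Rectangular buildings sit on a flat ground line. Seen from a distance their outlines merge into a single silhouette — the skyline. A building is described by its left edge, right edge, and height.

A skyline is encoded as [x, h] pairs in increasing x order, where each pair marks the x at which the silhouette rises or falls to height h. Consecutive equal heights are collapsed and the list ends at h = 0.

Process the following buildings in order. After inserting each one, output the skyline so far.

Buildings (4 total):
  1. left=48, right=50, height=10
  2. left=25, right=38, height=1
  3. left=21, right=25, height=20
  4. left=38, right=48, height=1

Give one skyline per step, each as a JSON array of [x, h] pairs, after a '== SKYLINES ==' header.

== SKYLINES ==
[[48,10],[50,0]]
[[25,1],[38,0],[48,10],[50,0]]
[[21,20],[25,1],[38,0],[48,10],[50,0]]
[[21,20],[25,1],[48,10],[50,0]]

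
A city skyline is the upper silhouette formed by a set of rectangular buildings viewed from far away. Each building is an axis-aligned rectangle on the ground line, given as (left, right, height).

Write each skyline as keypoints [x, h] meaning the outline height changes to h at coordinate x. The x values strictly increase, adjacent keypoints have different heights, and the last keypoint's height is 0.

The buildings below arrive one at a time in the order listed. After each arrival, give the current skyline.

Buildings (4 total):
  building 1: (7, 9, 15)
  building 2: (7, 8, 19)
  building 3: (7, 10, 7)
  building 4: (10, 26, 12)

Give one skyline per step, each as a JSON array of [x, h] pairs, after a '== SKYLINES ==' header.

== SKYLINES ==
[[7,15],[9,0]]
[[7,19],[8,15],[9,0]]
[[7,19],[8,15],[9,7],[10,0]]
[[7,19],[8,15],[9,7],[10,12],[26,0]]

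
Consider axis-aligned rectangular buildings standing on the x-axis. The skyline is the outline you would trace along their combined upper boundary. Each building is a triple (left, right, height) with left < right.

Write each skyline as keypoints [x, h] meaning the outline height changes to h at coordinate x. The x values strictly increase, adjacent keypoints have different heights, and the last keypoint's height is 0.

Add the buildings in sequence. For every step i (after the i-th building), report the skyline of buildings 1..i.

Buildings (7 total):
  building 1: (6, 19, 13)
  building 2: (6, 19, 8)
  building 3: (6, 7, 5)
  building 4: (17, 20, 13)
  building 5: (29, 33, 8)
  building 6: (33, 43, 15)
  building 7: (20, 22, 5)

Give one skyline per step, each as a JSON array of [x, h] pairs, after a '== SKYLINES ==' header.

== SKYLINES ==
[[6,13],[19,0]]
[[6,13],[19,0]]
[[6,13],[19,0]]
[[6,13],[20,0]]
[[6,13],[20,0],[29,8],[33,0]]
[[6,13],[20,0],[29,8],[33,15],[43,0]]
[[6,13],[20,5],[22,0],[29,8],[33,15],[43,0]]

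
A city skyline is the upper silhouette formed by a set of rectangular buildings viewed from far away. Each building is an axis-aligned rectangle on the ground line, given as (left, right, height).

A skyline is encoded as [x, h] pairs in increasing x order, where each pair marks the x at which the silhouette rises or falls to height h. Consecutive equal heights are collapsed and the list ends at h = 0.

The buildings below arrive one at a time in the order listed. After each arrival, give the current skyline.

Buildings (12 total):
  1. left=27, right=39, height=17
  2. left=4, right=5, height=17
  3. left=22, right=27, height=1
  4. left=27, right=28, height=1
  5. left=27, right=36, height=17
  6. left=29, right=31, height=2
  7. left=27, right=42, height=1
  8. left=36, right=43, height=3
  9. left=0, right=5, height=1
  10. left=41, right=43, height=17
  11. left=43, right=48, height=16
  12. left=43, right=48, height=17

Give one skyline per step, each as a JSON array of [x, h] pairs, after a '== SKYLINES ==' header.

== SKYLINES ==
[[27,17],[39,0]]
[[4,17],[5,0],[27,17],[39,0]]
[[4,17],[5,0],[22,1],[27,17],[39,0]]
[[4,17],[5,0],[22,1],[27,17],[39,0]]
[[4,17],[5,0],[22,1],[27,17],[39,0]]
[[4,17],[5,0],[22,1],[27,17],[39,0]]
[[4,17],[5,0],[22,1],[27,17],[39,1],[42,0]]
[[4,17],[5,0],[22,1],[27,17],[39,3],[43,0]]
[[0,1],[4,17],[5,0],[22,1],[27,17],[39,3],[43,0]]
[[0,1],[4,17],[5,0],[22,1],[27,17],[39,3],[41,17],[43,0]]
[[0,1],[4,17],[5,0],[22,1],[27,17],[39,3],[41,17],[43,16],[48,0]]
[[0,1],[4,17],[5,0],[22,1],[27,17],[39,3],[41,17],[48,0]]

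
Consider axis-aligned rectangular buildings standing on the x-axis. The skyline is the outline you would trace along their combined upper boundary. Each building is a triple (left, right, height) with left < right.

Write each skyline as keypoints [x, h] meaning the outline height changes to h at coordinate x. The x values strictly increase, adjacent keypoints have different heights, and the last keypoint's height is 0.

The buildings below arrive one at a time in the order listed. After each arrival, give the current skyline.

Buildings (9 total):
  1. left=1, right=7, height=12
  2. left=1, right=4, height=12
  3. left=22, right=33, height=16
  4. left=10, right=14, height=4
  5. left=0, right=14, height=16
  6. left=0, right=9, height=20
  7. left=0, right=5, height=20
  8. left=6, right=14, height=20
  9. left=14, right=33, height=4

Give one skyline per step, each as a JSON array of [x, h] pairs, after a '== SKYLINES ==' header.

== SKYLINES ==
[[1,12],[7,0]]
[[1,12],[7,0]]
[[1,12],[7,0],[22,16],[33,0]]
[[1,12],[7,0],[10,4],[14,0],[22,16],[33,0]]
[[0,16],[14,0],[22,16],[33,0]]
[[0,20],[9,16],[14,0],[22,16],[33,0]]
[[0,20],[9,16],[14,0],[22,16],[33,0]]
[[0,20],[14,0],[22,16],[33,0]]
[[0,20],[14,4],[22,16],[33,0]]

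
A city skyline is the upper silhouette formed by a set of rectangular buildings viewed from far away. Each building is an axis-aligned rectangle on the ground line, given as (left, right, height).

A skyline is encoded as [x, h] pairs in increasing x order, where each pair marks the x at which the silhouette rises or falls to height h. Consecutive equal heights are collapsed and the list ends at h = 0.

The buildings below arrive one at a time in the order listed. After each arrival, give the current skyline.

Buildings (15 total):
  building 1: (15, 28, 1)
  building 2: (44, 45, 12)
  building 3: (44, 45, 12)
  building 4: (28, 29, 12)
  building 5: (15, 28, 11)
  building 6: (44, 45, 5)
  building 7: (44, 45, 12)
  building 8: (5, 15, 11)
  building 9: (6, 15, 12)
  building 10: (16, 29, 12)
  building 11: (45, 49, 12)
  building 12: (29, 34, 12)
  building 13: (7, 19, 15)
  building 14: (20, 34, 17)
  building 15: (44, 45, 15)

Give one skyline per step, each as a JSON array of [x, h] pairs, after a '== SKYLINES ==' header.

== SKYLINES ==
[[15,1],[28,0]]
[[15,1],[28,0],[44,12],[45,0]]
[[15,1],[28,0],[44,12],[45,0]]
[[15,1],[28,12],[29,0],[44,12],[45,0]]
[[15,11],[28,12],[29,0],[44,12],[45,0]]
[[15,11],[28,12],[29,0],[44,12],[45,0]]
[[15,11],[28,12],[29,0],[44,12],[45,0]]
[[5,11],[28,12],[29,0],[44,12],[45,0]]
[[5,11],[6,12],[15,11],[28,12],[29,0],[44,12],[45,0]]
[[5,11],[6,12],[15,11],[16,12],[29,0],[44,12],[45,0]]
[[5,11],[6,12],[15,11],[16,12],[29,0],[44,12],[49,0]]
[[5,11],[6,12],[15,11],[16,12],[34,0],[44,12],[49,0]]
[[5,11],[6,12],[7,15],[19,12],[34,0],[44,12],[49,0]]
[[5,11],[6,12],[7,15],[19,12],[20,17],[34,0],[44,12],[49,0]]
[[5,11],[6,12],[7,15],[19,12],[20,17],[34,0],[44,15],[45,12],[49,0]]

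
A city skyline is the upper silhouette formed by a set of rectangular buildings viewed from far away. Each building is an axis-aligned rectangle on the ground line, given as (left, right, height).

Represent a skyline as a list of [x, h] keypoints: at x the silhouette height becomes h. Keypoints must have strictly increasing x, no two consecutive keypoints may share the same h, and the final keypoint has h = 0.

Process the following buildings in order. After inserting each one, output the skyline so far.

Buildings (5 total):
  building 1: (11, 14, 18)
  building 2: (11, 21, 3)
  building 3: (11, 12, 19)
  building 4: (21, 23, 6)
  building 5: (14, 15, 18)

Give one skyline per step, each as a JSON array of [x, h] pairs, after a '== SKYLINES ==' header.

== SKYLINES ==
[[11,18],[14,0]]
[[11,18],[14,3],[21,0]]
[[11,19],[12,18],[14,3],[21,0]]
[[11,19],[12,18],[14,3],[21,6],[23,0]]
[[11,19],[12,18],[15,3],[21,6],[23,0]]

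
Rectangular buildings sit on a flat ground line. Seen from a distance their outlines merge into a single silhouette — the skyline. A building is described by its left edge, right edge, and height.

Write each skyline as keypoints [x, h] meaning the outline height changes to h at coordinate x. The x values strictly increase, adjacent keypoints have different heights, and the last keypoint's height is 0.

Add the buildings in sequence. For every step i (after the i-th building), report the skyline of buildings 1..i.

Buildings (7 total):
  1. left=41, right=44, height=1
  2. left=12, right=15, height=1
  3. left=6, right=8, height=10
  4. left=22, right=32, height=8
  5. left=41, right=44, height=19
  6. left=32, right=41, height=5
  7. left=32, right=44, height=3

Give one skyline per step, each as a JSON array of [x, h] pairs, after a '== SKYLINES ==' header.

== SKYLINES ==
[[41,1],[44,0]]
[[12,1],[15,0],[41,1],[44,0]]
[[6,10],[8,0],[12,1],[15,0],[41,1],[44,0]]
[[6,10],[8,0],[12,1],[15,0],[22,8],[32,0],[41,1],[44,0]]
[[6,10],[8,0],[12,1],[15,0],[22,8],[32,0],[41,19],[44,0]]
[[6,10],[8,0],[12,1],[15,0],[22,8],[32,5],[41,19],[44,0]]
[[6,10],[8,0],[12,1],[15,0],[22,8],[32,5],[41,19],[44,0]]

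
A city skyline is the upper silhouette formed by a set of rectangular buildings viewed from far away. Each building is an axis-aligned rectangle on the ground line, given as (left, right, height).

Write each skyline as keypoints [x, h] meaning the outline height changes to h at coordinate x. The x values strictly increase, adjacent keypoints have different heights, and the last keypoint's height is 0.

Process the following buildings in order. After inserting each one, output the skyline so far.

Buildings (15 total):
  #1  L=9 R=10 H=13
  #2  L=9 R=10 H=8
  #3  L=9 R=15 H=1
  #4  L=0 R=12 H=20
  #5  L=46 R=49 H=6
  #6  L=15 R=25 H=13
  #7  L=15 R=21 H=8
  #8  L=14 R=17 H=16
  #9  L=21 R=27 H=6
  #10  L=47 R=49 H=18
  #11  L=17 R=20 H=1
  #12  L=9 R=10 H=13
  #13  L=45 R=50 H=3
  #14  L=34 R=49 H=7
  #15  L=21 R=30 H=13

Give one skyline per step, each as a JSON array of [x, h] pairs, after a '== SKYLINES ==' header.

== SKYLINES ==
[[9,13],[10,0]]
[[9,13],[10,0]]
[[9,13],[10,1],[15,0]]
[[0,20],[12,1],[15,0]]
[[0,20],[12,1],[15,0],[46,6],[49,0]]
[[0,20],[12,1],[15,13],[25,0],[46,6],[49,0]]
[[0,20],[12,1],[15,13],[25,0],[46,6],[49,0]]
[[0,20],[12,1],[14,16],[17,13],[25,0],[46,6],[49,0]]
[[0,20],[12,1],[14,16],[17,13],[25,6],[27,0],[46,6],[49,0]]
[[0,20],[12,1],[14,16],[17,13],[25,6],[27,0],[46,6],[47,18],[49,0]]
[[0,20],[12,1],[14,16],[17,13],[25,6],[27,0],[46,6],[47,18],[49,0]]
[[0,20],[12,1],[14,16],[17,13],[25,6],[27,0],[46,6],[47,18],[49,0]]
[[0,20],[12,1],[14,16],[17,13],[25,6],[27,0],[45,3],[46,6],[47,18],[49,3],[50,0]]
[[0,20],[12,1],[14,16],[17,13],[25,6],[27,0],[34,7],[47,18],[49,3],[50,0]]
[[0,20],[12,1],[14,16],[17,13],[30,0],[34,7],[47,18],[49,3],[50,0]]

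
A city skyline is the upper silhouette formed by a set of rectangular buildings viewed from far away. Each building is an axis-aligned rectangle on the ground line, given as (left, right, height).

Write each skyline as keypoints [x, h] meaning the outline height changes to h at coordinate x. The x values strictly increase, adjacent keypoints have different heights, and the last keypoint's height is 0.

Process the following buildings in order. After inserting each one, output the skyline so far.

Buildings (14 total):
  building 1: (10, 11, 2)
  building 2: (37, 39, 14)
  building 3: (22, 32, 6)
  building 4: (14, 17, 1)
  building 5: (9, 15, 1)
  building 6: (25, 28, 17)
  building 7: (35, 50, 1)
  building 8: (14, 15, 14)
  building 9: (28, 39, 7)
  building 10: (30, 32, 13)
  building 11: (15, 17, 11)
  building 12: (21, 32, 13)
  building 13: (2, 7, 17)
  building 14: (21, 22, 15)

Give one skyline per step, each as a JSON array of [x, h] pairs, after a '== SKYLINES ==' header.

== SKYLINES ==
[[10,2],[11,0]]
[[10,2],[11,0],[37,14],[39,0]]
[[10,2],[11,0],[22,6],[32,0],[37,14],[39,0]]
[[10,2],[11,0],[14,1],[17,0],[22,6],[32,0],[37,14],[39,0]]
[[9,1],[10,2],[11,1],[17,0],[22,6],[32,0],[37,14],[39,0]]
[[9,1],[10,2],[11,1],[17,0],[22,6],[25,17],[28,6],[32,0],[37,14],[39,0]]
[[9,1],[10,2],[11,1],[17,0],[22,6],[25,17],[28,6],[32,0],[35,1],[37,14],[39,1],[50,0]]
[[9,1],[10,2],[11,1],[14,14],[15,1],[17,0],[22,6],[25,17],[28,6],[32,0],[35,1],[37,14],[39,1],[50,0]]
[[9,1],[10,2],[11,1],[14,14],[15,1],[17,0],[22,6],[25,17],[28,7],[37,14],[39,1],[50,0]]
[[9,1],[10,2],[11,1],[14,14],[15,1],[17,0],[22,6],[25,17],[28,7],[30,13],[32,7],[37,14],[39,1],[50,0]]
[[9,1],[10,2],[11,1],[14,14],[15,11],[17,0],[22,6],[25,17],[28,7],[30,13],[32,7],[37,14],[39,1],[50,0]]
[[9,1],[10,2],[11,1],[14,14],[15,11],[17,0],[21,13],[25,17],[28,13],[32,7],[37,14],[39,1],[50,0]]
[[2,17],[7,0],[9,1],[10,2],[11,1],[14,14],[15,11],[17,0],[21,13],[25,17],[28,13],[32,7],[37,14],[39,1],[50,0]]
[[2,17],[7,0],[9,1],[10,2],[11,1],[14,14],[15,11],[17,0],[21,15],[22,13],[25,17],[28,13],[32,7],[37,14],[39,1],[50,0]]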